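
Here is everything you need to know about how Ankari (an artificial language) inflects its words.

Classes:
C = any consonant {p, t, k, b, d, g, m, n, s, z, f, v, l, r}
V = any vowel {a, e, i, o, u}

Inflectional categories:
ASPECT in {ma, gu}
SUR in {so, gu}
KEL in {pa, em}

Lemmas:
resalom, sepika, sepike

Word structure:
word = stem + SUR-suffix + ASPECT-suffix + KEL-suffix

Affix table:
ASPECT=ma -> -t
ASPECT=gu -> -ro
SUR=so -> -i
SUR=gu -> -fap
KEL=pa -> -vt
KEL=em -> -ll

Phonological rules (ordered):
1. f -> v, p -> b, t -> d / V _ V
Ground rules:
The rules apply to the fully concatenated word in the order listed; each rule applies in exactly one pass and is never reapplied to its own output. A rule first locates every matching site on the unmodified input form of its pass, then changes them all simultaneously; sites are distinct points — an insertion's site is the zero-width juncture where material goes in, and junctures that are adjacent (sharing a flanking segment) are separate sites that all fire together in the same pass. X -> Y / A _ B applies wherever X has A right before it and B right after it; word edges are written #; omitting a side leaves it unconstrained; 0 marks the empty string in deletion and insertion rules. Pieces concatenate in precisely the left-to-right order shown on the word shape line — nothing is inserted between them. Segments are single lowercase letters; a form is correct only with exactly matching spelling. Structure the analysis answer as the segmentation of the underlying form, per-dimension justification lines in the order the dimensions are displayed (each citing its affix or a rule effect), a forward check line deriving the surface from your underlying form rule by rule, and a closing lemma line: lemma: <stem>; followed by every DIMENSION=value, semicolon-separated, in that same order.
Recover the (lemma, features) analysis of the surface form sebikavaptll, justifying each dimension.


underlying: sepika-fap-t-ll
ASPECT=ma - signalled by the affix -t
SUR=gu - signalled by the affix -fap
KEL=em - signalled by the affix -ll
check: sepikafaptll -> sebikavaptll
lemma: sepika; ASPECT=ma; SUR=gu; KEL=em


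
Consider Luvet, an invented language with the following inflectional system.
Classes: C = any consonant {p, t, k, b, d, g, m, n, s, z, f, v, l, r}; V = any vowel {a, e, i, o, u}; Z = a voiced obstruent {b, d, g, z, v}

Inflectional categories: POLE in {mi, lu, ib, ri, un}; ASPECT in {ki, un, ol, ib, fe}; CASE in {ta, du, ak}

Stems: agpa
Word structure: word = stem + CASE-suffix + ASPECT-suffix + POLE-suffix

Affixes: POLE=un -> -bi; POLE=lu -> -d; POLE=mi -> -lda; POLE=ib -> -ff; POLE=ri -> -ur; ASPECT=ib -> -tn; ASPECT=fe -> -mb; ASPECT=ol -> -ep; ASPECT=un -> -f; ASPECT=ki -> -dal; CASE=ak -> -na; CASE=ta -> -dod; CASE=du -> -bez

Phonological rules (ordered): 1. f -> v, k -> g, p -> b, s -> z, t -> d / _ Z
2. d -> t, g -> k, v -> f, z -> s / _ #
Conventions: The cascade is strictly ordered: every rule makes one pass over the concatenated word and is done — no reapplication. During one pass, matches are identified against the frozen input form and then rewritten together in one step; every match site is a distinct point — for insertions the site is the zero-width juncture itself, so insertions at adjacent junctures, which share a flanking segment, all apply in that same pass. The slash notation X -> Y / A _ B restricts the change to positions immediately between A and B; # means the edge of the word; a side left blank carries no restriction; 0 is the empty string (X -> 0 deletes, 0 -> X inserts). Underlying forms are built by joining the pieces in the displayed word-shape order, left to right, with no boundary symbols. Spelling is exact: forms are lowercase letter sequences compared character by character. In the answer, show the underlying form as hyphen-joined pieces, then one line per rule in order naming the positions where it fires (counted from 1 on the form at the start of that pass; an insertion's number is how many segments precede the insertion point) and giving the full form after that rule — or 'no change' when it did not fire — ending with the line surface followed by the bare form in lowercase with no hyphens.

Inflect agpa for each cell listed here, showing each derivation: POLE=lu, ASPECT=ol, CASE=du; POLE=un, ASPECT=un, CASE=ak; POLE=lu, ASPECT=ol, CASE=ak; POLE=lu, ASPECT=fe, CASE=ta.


cell POLE=lu, ASPECT=ol, CASE=du:
underlying: agpa-bez-ep-d
1. f -> v, k -> g, p -> b, s -> z, t -> d / _ Z: fires at position(s) 9: agpabezebd
2. d -> t, g -> k, v -> f, z -> s / _ #: fires at position(s) 10: agpabezebt
surface: agpabezebt

cell POLE=un, ASPECT=un, CASE=ak:
underlying: agpa-na-f-bi
1. f -> v, k -> g, p -> b, s -> z, t -> d / _ Z: fires at position(s) 7: agpanavbi
2. d -> t, g -> k, v -> f, z -> s / _ #: no change
surface: agpanavbi

cell POLE=lu, ASPECT=ol, CASE=ak:
underlying: agpa-na-ep-d
1. f -> v, k -> g, p -> b, s -> z, t -> d / _ Z: fires at position(s) 8: agpanaebd
2. d -> t, g -> k, v -> f, z -> s / _ #: fires at position(s) 9: agpanaebt
surface: agpanaebt

cell POLE=lu, ASPECT=fe, CASE=ta:
underlying: agpa-dod-mb-d
1. f -> v, k -> g, p -> b, s -> z, t -> d / _ Z: no change
2. d -> t, g -> k, v -> f, z -> s / _ #: fires at position(s) 10: agpadodmbt
surface: agpadodmbt


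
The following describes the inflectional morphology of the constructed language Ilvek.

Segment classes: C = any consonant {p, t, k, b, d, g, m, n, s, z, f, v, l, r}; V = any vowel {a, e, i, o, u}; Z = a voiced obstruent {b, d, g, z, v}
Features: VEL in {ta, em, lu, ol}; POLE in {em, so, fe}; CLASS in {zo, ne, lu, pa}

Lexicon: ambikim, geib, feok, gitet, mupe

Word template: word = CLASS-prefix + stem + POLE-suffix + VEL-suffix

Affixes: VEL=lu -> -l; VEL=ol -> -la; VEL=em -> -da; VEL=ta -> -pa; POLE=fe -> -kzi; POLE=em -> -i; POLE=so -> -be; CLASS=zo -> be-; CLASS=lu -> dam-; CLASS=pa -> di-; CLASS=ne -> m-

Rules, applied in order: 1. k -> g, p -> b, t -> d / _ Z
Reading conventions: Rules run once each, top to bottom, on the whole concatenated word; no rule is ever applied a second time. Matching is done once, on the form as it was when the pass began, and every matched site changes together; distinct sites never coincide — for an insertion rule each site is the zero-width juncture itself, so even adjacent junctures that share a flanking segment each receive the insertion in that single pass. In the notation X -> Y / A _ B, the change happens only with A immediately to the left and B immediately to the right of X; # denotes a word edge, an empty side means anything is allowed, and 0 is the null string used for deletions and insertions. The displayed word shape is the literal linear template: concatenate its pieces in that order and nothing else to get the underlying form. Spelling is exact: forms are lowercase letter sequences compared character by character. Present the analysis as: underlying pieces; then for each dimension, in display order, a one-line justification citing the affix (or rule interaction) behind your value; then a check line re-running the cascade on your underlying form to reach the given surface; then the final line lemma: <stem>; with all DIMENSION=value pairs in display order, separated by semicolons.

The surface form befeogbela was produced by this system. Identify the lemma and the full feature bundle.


underlying: be-feok-be-la
VEL=ol - signalled by the affix -la
POLE=so - signalled by the affix -be
CLASS=zo - signalled by the affix be-
check: befeokbela -> befeogbela
lemma: feok; VEL=ol; POLE=so; CLASS=zo


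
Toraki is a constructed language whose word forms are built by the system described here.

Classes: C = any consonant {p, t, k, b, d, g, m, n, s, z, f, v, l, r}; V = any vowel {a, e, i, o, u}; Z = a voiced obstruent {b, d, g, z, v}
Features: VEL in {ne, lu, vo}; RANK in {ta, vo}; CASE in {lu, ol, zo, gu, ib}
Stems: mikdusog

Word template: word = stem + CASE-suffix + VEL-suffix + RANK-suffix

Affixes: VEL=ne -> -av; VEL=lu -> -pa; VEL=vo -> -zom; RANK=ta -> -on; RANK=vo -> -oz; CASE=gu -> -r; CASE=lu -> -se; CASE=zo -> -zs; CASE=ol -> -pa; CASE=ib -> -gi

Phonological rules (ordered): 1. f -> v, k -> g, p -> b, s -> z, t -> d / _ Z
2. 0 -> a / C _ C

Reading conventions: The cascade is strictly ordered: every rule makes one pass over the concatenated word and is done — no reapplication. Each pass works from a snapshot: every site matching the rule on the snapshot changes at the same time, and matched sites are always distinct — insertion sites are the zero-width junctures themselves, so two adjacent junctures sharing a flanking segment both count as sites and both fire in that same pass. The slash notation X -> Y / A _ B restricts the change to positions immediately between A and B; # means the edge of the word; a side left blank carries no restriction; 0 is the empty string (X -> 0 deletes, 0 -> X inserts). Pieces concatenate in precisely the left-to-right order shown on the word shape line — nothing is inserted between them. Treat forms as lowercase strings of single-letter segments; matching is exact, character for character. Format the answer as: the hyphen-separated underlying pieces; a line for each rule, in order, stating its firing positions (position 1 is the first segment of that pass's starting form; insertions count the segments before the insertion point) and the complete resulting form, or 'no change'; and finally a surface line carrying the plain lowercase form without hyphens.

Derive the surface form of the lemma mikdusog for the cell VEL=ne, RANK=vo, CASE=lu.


underlying: mikdusog-se-av-oz
1. f -> v, k -> g, p -> b, s -> z, t -> d / _ Z: fires at position(s) 3: migdusogseavoz
2. 0 -> a / C _ C: inserts after position(s) 3, 8: migadusogaseavoz
surface: migadusogaseavoz


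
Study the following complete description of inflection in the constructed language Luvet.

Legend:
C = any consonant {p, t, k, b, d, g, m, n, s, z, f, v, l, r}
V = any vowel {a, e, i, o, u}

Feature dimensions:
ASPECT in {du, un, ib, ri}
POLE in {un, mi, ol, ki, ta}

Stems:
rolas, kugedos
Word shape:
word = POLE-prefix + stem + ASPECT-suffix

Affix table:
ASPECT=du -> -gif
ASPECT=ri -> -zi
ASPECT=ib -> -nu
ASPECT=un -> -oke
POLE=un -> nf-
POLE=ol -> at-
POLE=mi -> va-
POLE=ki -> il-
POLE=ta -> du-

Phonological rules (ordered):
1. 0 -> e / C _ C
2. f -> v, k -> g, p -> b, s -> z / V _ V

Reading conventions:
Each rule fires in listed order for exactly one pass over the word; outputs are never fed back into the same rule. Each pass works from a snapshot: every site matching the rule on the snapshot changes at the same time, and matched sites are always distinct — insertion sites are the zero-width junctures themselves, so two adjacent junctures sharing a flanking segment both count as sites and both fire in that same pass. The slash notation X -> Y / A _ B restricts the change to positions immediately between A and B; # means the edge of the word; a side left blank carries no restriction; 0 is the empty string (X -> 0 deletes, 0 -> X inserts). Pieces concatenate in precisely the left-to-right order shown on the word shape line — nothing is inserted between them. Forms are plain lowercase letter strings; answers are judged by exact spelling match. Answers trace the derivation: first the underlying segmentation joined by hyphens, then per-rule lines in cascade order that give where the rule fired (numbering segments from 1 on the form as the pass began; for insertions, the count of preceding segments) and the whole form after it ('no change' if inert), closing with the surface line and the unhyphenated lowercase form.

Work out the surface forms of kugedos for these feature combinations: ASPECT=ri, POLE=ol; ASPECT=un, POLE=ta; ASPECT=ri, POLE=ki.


cell ASPECT=ri, POLE=ol:
underlying: at-kugedos-zi
1. 0 -> e / C _ C: inserts after position(s) 2, 9: atekugedosezi
2. f -> v, k -> g, p -> b, s -> z / V _ V: fires at position(s) 4, 10: ategugedozezi
surface: ategugedozezi

cell ASPECT=un, POLE=ta:
underlying: du-kugedos-oke
1. 0 -> e / C _ C: no change
2. f -> v, k -> g, p -> b, s -> z / V _ V: fires at position(s) 3, 9, 11: dugugedozoge
surface: dugugedozoge

cell ASPECT=ri, POLE=ki:
underlying: il-kugedos-zi
1. 0 -> e / C _ C: inserts after position(s) 2, 9: ilekugedosezi
2. f -> v, k -> g, p -> b, s -> z / V _ V: fires at position(s) 4, 10: ilegugedozezi
surface: ilegugedozezi


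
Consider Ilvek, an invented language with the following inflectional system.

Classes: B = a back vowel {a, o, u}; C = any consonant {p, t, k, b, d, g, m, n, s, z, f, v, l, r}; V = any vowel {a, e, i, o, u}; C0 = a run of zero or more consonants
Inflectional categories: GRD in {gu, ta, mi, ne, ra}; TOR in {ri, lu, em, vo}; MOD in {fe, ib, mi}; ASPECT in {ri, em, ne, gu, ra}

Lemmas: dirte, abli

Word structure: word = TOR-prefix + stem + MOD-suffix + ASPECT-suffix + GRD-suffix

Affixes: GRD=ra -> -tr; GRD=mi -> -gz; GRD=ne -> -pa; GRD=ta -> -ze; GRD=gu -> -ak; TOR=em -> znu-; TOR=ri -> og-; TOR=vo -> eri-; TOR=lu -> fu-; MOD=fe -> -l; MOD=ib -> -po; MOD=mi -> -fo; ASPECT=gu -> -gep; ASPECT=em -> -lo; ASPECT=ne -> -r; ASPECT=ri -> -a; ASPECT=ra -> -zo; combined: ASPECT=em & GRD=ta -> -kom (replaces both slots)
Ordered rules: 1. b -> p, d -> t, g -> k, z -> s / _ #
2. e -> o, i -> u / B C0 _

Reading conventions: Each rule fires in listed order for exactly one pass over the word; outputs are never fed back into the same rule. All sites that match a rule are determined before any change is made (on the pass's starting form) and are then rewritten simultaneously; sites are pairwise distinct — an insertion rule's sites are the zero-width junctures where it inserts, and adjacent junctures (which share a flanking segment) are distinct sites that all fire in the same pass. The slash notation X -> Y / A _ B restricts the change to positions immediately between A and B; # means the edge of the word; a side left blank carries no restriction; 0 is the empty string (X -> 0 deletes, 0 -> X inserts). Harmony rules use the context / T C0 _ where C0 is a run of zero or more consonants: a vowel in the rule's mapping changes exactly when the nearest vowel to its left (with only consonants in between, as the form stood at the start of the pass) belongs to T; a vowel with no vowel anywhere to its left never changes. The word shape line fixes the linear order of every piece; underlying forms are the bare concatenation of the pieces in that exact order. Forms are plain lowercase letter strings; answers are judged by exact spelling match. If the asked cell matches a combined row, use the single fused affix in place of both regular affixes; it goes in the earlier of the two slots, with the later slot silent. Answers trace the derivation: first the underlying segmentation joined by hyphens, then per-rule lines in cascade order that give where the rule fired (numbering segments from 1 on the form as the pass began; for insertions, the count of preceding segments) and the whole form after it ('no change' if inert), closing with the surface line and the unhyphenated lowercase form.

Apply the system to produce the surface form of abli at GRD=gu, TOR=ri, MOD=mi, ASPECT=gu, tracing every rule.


underlying: og-abli-fo-gep-ak
1. b -> p, d -> t, g -> k, z -> s / _ #: no change
2. e -> o, i -> u / B C0 _: fires at position(s) 6, 10: ogablufogopak
surface: ogablufogopak


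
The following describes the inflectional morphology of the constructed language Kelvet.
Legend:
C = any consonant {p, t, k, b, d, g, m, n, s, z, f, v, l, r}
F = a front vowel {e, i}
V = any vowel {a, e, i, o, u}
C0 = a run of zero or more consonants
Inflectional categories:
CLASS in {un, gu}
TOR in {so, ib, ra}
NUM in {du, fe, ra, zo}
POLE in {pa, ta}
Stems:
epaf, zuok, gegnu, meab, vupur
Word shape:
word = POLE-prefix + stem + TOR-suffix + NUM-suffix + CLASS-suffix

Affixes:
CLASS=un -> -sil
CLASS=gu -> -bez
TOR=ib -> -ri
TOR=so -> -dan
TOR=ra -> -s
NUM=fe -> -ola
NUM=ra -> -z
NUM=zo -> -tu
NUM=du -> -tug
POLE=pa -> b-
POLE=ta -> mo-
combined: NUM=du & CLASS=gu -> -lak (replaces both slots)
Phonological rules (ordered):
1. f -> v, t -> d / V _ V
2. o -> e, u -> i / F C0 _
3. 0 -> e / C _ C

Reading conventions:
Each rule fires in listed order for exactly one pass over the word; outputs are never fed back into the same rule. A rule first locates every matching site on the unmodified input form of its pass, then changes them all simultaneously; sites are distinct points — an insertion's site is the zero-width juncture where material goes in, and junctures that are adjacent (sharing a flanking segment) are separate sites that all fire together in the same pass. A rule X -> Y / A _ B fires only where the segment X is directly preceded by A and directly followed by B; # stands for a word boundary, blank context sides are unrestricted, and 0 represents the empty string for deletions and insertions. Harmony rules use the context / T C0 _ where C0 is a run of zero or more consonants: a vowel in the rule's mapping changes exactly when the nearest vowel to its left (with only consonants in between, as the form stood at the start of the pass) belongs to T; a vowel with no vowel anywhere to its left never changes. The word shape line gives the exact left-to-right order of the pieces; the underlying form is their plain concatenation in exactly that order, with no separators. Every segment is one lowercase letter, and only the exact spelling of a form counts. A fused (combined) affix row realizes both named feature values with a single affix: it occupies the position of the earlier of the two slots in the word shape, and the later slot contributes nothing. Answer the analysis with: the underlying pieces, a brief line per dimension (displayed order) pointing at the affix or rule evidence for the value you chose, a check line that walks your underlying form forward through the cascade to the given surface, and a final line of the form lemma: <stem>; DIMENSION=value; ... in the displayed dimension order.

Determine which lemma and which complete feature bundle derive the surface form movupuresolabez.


underlying: mo-vupur-s-ola-bez
CLASS=gu - signalled by the affix -bez
TOR=ra - signalled by the affix -s
NUM=fe - signalled by the affix -ola
POLE=ta - signalled by the affix mo-
check: movupursolabez -> movupursolabez -> movupursolabez -> movupuresolabez
lemma: vupur; CLASS=gu; TOR=ra; NUM=fe; POLE=ta


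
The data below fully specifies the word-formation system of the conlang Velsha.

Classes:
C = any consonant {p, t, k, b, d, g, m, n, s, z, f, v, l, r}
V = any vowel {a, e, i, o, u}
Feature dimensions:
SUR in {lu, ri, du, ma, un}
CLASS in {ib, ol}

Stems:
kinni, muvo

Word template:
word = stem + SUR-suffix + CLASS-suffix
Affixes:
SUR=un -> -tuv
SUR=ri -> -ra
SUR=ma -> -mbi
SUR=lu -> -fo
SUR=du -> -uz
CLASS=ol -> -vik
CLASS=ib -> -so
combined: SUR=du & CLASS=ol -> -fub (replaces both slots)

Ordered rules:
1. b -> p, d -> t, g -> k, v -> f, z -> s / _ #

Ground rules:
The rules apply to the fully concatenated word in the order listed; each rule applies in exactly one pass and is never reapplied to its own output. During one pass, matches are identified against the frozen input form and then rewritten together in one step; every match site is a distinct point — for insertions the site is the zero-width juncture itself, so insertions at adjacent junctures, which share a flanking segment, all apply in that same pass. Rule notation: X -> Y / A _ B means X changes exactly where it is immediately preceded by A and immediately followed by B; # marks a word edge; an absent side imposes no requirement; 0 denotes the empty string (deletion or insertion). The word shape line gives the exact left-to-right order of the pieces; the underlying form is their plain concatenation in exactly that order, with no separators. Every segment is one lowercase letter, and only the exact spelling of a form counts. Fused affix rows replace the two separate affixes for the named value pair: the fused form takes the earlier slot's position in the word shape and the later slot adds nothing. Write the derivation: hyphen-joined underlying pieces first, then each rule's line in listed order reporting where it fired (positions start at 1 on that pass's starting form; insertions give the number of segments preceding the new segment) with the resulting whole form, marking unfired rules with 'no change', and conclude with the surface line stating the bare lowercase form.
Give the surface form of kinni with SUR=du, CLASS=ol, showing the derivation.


underlying: kinni-fub
1. b -> p, d -> t, g -> k, v -> f, z -> s / _ #: fires at position(s) 8: kinnifup
surface: kinnifup


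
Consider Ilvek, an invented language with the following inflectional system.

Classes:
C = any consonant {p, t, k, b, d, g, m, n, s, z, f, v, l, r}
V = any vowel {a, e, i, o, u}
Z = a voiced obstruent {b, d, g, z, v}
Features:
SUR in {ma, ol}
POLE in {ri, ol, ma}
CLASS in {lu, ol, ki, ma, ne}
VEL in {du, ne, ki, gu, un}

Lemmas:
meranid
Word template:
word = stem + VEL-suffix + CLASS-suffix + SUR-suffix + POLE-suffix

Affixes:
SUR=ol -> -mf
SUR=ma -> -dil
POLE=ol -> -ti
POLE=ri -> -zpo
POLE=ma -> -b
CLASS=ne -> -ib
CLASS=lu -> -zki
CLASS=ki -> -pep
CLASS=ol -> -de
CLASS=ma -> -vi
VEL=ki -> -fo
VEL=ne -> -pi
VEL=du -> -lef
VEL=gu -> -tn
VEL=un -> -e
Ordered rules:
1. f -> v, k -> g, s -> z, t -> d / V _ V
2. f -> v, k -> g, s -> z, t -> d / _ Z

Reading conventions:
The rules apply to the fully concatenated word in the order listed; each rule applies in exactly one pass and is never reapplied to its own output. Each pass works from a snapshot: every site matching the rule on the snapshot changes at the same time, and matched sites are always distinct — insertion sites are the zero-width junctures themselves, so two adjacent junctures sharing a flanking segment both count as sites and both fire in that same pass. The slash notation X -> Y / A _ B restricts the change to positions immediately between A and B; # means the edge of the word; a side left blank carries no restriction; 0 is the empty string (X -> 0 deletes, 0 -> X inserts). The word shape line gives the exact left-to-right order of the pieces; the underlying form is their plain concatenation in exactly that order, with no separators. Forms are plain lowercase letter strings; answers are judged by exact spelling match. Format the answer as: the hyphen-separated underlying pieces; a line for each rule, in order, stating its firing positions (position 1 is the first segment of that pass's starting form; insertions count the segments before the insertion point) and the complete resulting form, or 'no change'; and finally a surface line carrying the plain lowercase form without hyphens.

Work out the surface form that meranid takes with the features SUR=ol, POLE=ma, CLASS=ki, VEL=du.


underlying: meranid-lef-pep-mf-b
1. f -> v, k -> g, s -> z, t -> d / V _ V: no change
2. f -> v, k -> g, s -> z, t -> d / _ Z: fires at position(s) 15: meranidlefpepmvb
surface: meranidlefpepmvb


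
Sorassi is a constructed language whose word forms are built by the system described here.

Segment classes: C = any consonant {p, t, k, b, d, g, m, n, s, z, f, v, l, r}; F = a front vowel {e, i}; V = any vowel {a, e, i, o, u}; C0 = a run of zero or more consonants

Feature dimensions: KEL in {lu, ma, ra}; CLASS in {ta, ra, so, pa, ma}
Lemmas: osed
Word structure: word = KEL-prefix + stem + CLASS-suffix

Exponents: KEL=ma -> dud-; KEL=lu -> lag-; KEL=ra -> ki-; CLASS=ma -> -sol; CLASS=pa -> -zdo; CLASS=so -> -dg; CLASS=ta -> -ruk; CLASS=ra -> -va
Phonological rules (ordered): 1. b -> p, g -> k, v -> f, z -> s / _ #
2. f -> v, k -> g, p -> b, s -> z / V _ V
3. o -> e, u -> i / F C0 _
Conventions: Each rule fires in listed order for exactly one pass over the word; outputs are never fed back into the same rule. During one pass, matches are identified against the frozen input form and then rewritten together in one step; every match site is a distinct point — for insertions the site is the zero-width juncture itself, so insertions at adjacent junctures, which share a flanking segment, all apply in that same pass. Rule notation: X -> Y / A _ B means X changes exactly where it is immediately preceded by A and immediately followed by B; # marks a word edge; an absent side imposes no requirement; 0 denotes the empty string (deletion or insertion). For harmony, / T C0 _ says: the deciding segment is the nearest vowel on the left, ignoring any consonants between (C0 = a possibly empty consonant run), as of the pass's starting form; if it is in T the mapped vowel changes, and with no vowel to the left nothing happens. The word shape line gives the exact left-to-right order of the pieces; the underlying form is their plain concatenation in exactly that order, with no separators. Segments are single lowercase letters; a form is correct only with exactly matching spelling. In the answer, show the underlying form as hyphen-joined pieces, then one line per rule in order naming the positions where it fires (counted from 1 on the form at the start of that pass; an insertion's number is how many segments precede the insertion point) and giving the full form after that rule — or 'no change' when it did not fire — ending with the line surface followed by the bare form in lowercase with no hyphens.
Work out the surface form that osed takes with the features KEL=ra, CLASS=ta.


underlying: ki-osed-ruk
1. b -> p, g -> k, v -> f, z -> s / _ #: no change
2. f -> v, k -> g, p -> b, s -> z / V _ V: fires at position(s) 4: kiozedruk
3. o -> e, u -> i / F C0 _: fires at position(s) 3, 8: kiezedrik
surface: kiezedrik


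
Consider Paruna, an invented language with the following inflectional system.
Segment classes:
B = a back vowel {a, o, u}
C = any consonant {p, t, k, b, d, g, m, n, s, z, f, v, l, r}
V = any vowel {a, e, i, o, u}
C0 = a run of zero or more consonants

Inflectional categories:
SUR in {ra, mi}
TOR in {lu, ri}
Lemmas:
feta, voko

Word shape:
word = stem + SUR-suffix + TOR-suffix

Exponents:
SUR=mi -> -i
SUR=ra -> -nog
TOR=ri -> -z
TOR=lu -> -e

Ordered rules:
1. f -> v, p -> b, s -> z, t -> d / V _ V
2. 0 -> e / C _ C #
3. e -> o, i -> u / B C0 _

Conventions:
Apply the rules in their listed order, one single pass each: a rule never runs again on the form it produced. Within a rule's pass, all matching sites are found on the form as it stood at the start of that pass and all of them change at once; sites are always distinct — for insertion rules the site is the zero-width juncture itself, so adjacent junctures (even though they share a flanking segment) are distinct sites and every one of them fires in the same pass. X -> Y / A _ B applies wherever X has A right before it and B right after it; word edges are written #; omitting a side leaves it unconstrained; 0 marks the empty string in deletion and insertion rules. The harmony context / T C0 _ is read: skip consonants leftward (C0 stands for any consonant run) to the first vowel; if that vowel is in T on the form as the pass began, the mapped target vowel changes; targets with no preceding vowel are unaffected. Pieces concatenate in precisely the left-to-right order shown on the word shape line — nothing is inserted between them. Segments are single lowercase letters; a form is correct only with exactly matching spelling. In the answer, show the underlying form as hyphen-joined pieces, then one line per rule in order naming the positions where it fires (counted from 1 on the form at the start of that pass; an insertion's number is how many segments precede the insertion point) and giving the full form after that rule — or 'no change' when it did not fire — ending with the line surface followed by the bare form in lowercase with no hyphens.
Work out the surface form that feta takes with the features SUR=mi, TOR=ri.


underlying: feta-i-z
1. f -> v, p -> b, s -> z, t -> d / V _ V: fires at position(s) 3: fedaiz
2. 0 -> e / C _ C #: no change
3. e -> o, i -> u / B C0 _: fires at position(s) 5: fedauz
surface: fedauz


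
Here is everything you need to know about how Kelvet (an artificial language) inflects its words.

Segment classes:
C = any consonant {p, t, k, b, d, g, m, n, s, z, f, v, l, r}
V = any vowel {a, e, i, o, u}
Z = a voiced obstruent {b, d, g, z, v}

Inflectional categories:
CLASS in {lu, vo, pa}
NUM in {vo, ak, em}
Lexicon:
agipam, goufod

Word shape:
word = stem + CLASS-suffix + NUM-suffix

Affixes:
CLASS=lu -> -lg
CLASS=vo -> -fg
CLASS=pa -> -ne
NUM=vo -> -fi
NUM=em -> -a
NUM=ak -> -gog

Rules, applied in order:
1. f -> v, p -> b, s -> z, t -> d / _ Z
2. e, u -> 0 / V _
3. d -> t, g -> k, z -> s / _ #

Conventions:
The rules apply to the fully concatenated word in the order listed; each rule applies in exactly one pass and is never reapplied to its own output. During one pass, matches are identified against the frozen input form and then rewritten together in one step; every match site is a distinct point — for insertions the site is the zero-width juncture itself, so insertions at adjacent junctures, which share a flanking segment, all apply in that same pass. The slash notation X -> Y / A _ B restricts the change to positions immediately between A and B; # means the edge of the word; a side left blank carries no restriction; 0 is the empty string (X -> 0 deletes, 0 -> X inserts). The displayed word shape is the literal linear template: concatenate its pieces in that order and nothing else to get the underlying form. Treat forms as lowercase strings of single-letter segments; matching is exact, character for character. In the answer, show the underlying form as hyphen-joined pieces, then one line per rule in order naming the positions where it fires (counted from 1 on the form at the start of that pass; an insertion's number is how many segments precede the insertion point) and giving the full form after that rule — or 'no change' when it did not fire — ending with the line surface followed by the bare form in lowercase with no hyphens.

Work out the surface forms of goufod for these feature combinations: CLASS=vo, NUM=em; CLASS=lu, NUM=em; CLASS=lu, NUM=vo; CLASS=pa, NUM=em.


cell CLASS=vo, NUM=em:
underlying: goufod-fg-a
1. f -> v, p -> b, s -> z, t -> d / _ Z: fires at position(s) 7: goufodvga
2. e, u -> 0 / V _: fires at position(s) 3: gofodvga
3. d -> t, g -> k, z -> s / _ #: no change
surface: gofodvga

cell CLASS=lu, NUM=em:
underlying: goufod-lg-a
1. f -> v, p -> b, s -> z, t -> d / _ Z: no change
2. e, u -> 0 / V _: fires at position(s) 3: gofodlga
3. d -> t, g -> k, z -> s / _ #: no change
surface: gofodlga

cell CLASS=lu, NUM=vo:
underlying: goufod-lg-fi
1. f -> v, p -> b, s -> z, t -> d / _ Z: no change
2. e, u -> 0 / V _: fires at position(s) 3: gofodlgfi
3. d -> t, g -> k, z -> s / _ #: no change
surface: gofodlgfi

cell CLASS=pa, NUM=em:
underlying: goufod-ne-a
1. f -> v, p -> b, s -> z, t -> d / _ Z: no change
2. e, u -> 0 / V _: fires at position(s) 3: gofodnea
3. d -> t, g -> k, z -> s / _ #: no change
surface: gofodnea


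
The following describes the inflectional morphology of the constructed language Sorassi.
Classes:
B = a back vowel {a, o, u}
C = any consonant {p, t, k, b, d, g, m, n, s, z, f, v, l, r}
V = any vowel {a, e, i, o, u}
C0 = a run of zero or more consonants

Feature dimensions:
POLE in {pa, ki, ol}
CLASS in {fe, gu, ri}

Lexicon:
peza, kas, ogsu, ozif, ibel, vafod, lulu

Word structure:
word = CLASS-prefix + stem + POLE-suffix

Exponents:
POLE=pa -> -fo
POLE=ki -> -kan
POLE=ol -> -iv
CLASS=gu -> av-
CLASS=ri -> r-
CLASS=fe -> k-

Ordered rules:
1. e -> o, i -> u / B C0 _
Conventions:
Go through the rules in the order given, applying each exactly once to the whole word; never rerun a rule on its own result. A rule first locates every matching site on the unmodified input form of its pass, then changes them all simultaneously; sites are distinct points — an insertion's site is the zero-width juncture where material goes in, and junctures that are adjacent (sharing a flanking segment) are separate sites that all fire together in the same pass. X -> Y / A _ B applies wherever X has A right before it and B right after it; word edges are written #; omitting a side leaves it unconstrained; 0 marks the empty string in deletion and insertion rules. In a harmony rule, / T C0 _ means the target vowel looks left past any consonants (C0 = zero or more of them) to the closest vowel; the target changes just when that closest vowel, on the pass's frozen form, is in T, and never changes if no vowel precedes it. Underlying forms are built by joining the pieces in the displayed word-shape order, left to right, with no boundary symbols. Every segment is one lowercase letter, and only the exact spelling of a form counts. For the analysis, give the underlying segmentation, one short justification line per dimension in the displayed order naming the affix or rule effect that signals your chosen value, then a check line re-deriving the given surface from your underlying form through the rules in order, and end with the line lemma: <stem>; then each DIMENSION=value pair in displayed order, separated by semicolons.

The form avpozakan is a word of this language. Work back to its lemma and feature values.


underlying: av-peza-kan
POLE=ki - signalled by the affix -kan
CLASS=gu - signalled by the affix av-
check: avpezakan -> avpozakan
lemma: peza; POLE=ki; CLASS=gu


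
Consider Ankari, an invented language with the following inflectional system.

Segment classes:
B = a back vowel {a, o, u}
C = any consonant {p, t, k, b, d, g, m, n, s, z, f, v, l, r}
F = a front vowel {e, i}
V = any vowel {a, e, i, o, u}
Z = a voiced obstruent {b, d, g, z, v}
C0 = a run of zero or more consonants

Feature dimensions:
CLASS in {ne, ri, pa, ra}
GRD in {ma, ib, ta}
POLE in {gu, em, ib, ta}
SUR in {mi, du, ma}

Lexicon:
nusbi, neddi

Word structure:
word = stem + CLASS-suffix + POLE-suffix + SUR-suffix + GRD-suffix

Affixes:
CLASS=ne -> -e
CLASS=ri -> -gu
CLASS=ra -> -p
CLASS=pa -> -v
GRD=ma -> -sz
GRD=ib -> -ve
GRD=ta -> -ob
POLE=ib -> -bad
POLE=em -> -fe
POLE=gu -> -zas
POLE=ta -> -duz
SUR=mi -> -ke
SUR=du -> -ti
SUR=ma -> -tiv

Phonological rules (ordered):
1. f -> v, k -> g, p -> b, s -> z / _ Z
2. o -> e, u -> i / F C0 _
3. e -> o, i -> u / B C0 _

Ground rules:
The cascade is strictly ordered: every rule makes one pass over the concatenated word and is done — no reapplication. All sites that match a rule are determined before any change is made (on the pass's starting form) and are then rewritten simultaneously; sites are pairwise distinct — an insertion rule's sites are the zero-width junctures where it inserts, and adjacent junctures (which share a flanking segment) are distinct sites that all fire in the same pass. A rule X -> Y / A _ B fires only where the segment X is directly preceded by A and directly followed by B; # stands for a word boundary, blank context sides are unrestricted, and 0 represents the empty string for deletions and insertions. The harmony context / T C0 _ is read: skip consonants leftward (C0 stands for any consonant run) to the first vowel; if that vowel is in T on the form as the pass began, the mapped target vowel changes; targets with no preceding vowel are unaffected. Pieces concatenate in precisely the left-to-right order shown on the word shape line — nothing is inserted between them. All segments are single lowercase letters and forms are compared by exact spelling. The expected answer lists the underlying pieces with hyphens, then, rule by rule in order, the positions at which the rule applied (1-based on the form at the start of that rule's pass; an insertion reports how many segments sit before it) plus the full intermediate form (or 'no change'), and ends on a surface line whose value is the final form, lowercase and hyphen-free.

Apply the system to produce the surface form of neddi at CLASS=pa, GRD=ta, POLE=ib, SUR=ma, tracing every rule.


underlying: neddi-v-bad-tiv-ob
1. f -> v, k -> g, p -> b, s -> z / _ Z: no change
2. o -> e, u -> i / F C0 _: fires at position(s) 13: neddivbadtiveb
3. e -> o, i -> u / B C0 _: fires at position(s) 11: neddivbadtuveb
surface: neddivbadtuveb


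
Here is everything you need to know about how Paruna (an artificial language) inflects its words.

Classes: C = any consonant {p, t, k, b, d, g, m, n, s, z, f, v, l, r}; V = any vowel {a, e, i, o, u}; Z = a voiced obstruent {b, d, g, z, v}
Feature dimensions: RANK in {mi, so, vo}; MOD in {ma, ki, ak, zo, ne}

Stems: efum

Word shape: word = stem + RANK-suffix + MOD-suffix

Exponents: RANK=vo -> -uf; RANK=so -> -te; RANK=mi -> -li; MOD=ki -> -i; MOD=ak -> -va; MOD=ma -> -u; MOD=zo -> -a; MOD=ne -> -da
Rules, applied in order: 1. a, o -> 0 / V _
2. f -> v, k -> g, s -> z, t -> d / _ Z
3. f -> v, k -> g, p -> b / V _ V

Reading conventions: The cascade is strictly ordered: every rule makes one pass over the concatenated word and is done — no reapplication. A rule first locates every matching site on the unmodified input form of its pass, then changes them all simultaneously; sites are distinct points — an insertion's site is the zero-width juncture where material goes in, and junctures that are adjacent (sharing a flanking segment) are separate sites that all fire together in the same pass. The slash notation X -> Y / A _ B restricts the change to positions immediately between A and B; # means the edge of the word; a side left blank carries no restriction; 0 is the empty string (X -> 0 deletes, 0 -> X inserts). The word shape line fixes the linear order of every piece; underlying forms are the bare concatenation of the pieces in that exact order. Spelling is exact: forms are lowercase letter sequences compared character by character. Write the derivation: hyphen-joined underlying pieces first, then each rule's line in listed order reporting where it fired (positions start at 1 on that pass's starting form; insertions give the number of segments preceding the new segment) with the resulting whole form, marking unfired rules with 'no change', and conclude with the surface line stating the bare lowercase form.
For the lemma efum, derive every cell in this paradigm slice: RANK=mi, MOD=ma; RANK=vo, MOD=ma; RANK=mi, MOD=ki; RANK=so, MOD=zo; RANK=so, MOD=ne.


cell RANK=mi, MOD=ma:
underlying: efum-li-u
1. a, o -> 0 / V _: no change
2. f -> v, k -> g, s -> z, t -> d / _ Z: no change
3. f -> v, k -> g, p -> b / V _ V: fires at position(s) 2: evumliu
surface: evumliu

cell RANK=vo, MOD=ma:
underlying: efum-uf-u
1. a, o -> 0 / V _: no change
2. f -> v, k -> g, s -> z, t -> d / _ Z: no change
3. f -> v, k -> g, p -> b / V _ V: fires at position(s) 2, 6: evumuvu
surface: evumuvu

cell RANK=mi, MOD=ki:
underlying: efum-li-i
1. a, o -> 0 / V _: no change
2. f -> v, k -> g, s -> z, t -> d / _ Z: no change
3. f -> v, k -> g, p -> b / V _ V: fires at position(s) 2: evumlii
surface: evumlii

cell RANK=so, MOD=zo:
underlying: efum-te-a
1. a, o -> 0 / V _: fires at position(s) 7: efumte
2. f -> v, k -> g, s -> z, t -> d / _ Z: no change
3. f -> v, k -> g, p -> b / V _ V: fires at position(s) 2: evumte
surface: evumte

cell RANK=so, MOD=ne:
underlying: efum-te-da
1. a, o -> 0 / V _: no change
2. f -> v, k -> g, s -> z, t -> d / _ Z: no change
3. f -> v, k -> g, p -> b / V _ V: fires at position(s) 2: evumteda
surface: evumteda


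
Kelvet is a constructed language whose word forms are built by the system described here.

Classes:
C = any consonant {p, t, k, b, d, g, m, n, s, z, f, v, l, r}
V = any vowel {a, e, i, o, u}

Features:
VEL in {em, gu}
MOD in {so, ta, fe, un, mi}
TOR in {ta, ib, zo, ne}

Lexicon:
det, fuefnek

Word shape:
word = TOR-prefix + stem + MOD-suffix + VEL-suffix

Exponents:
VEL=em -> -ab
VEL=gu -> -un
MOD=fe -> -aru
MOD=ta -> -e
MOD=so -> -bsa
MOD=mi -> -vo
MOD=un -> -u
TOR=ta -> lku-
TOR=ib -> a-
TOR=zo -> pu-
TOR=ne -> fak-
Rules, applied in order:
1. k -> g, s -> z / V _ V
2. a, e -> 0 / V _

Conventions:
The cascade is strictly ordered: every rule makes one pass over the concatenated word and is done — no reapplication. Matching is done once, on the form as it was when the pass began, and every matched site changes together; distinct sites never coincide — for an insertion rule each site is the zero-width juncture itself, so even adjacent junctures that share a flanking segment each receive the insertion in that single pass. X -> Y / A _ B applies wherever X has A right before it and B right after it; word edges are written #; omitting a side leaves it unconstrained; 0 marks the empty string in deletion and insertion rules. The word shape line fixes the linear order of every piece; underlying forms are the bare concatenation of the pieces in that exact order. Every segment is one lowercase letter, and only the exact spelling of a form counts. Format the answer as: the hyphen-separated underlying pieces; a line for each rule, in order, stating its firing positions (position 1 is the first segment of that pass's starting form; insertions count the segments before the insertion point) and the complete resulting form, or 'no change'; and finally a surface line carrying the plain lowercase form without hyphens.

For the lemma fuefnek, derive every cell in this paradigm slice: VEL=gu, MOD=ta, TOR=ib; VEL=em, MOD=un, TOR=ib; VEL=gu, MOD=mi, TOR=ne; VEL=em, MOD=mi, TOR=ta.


cell VEL=gu, MOD=ta, TOR=ib:
underlying: a-fuefnek-e-un
1. k -> g, s -> z / V _ V: fires at position(s) 8: afuefnegeun
2. a, e -> 0 / V _: fires at position(s) 4: afufnegeun
surface: afufnegeun

cell VEL=em, MOD=un, TOR=ib:
underlying: a-fuefnek-u-ab
1. k -> g, s -> z / V _ V: fires at position(s) 8: afuefneguab
2. a, e -> 0 / V _: fires at position(s) 4, 10: afufnegub
surface: afufnegub

cell VEL=gu, MOD=mi, TOR=ne:
underlying: fak-fuefnek-vo-un
1. k -> g, s -> z / V _ V: no change
2. a, e -> 0 / V _: fires at position(s) 6: fakfufnekvoun
surface: fakfufnekvoun

cell VEL=em, MOD=mi, TOR=ta:
underlying: lku-fuefnek-vo-ab
1. k -> g, s -> z / V _ V: no change
2. a, e -> 0 / V _: fires at position(s) 6, 13: lkufufnekvob
surface: lkufufnekvob
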